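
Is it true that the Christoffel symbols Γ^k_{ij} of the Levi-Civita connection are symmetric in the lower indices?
The Levi-Civita connection is torsion-free, which is exactly Γ^k_{ij} = Γ^k_{ji}.
Yes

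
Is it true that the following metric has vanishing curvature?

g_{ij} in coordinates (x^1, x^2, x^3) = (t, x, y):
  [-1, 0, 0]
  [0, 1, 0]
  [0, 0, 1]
All metric components are constant, so every Christoffel symbol vanishes and R^i_{jkl} = 0.
Yes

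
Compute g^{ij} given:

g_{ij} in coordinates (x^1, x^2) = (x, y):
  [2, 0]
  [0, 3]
The metric is diagonal, so g^{ij} is diagonal with entries 1/g_{ii}: diag(1/2, 1/3).
g^{ij}:
  [1/2, 0]
  [0, 1/3]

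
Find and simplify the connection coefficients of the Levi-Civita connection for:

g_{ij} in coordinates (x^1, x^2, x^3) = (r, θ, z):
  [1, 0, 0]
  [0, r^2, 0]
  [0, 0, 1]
Using Γ^k_{ij} = (1/2) g^{km} (∂_i g_{mj} + ∂_j g_{mi} - ∂_m g_{ij}); the metric is diagonal, so only the m = k term contributes.
Non-zero symbols (using the symmetry Γ^k_{ij} = Γ^k_{ji}):
Γ^r_{θ θ} = (1/2) g^{rr} (∂_θ g_{rθ} + ∂_θ g_{rθ} - ∂_r g_{θθ}) = (1/2)(1)((0) + (0) - (2*r)) = -r
Γ^θ_{r θ} = (1/2) g^{θθ} (∂_r g_{θθ} + ∂_θ g_{θr} - ∂_θ g_{rθ}) = (1/2)(1/r^2)((2*r) + (0) - (0)) = 1/r
All other Christoffel symbols are zero.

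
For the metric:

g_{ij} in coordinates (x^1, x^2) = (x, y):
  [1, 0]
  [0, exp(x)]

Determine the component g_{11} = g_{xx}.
With x^1 = x, x^2 = y, g_{11} = g_{xx} is the row-1, column-1 entry of the matrix.
g_{11} = 1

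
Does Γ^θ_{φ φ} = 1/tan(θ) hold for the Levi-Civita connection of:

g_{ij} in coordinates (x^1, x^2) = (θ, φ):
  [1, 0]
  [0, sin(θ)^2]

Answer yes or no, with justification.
Γ^θ_{φ φ} = (1/2) g^{θθ} (∂_φ g_{θφ} + ∂_φ g_{θφ} - ∂_θ g_{φφ}) = (1/2)(1)((0) + (0) - (sin(2*θ))) = -sin(2*θ)/2
This differs from the proposed value 1/tan(θ).
No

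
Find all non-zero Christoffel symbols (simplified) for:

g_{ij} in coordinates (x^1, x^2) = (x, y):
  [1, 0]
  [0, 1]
Using Γ^k_{ij} = (1/2) g^{km} (∂_i g_{mj} + ∂_j g_{mi} - ∂_m g_{ij}); the metric is diagonal, so only the m = k term contributes.
Every metric component is constant, so all ∂_m g_{ij} = 0 and every Christoffel symbol vanishes.
All Christoffel symbols are zero.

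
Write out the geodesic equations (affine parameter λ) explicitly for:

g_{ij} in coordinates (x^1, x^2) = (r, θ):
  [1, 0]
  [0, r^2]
Geodesic equation: d^2x^k/dλ^2 + Γ^k_{ij} (dx^i/dλ)(dx^j/dλ) = 0.
Non-zero Christoffel symbols:
Γ^r_{θ θ} = -r
Γ^θ_{r θ} = 1/r
Substituting (the symmetric pair Γ^k_{ij}, Γ^k_{ji} combines into a factor 2):
d^2r/dλ^2 - r (dθ/dλ)^2 = 0
d^2θ/dλ^2 + (2/r) (dr/dλ)(dθ/dλ) = 0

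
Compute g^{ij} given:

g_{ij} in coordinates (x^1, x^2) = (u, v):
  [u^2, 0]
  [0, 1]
The metric is diagonal, so g^{ij} is diagonal with entries 1/g_{ii}: diag(1/(u^2), 1).
g^{ij}:
  [1/u^2, 0]
  [0, 1]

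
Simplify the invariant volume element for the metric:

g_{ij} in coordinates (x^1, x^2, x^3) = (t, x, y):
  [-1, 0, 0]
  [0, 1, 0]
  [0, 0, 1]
det(g) = -1
√|det(g)| = 1
Volume element: dV = 1 dt dx dy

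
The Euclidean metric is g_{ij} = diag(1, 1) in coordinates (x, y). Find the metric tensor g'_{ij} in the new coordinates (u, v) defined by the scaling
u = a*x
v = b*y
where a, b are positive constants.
Invert the transformation: x = u/a, y = v/b
g'_{ij} = (∂x^k/∂x'^i)(∂x^l/∂x'^j) g_{kl}; with g_{kl} = δ_{kl} this is Σ_k (∂x^k/∂x'^i)(∂x^k/∂x'^j).
Jacobian: ∂x/∂u = 1/a, ∂x/∂v = 0, ∂y/∂u = 0, ∂y/∂v = 1/b
g'_{uu} = (1/a)(1/a) + (0)(0) = 1/a^2
g'_{uv} = (1/a)(0) + (0)(1/b) = 0
g'_{vv} = (0)(0) + (1/b)(1/b) = 1/b^2
g'_{ij} = diag(1/a^2, 1/b^2)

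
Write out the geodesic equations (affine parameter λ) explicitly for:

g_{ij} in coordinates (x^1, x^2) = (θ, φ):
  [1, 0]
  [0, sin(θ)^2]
Geodesic equation: d^2x^k/dλ^2 + Γ^k_{ij} (dx^i/dλ)(dx^j/dλ) = 0.
Non-zero Christoffel symbols:
Γ^θ_{φ φ} = -sin(2*θ)/2
Γ^φ_{θ φ} = 1/tan(θ)
Substituting (the symmetric pair Γ^k_{ij}, Γ^k_{ji} combines into a factor 2):
d^2θ/dλ^2 - (sin(2*θ)/2) (dφ/dλ)^2 = 0
d^2φ/dλ^2 + (2/tan(θ)) (dθ/dλ)(dφ/dλ) = 0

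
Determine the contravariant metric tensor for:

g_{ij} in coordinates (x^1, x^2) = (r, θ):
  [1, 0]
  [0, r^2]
The metric is diagonal, so g^{ij} is diagonal with entries 1/g_{ii}: diag(1, 1/(r^2)).
g^{ij}:
  [1, 0]
  [0, 1/r^2]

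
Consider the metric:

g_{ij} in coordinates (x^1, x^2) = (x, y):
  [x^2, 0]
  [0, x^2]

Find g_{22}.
With x^1 = x, x^2 = y, g_{22} = g_{yy} is the row-2, column-2 entry of the matrix.
g_{22} = x^2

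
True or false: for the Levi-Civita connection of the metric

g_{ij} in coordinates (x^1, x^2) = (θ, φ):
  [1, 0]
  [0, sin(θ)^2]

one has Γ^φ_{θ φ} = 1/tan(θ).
Γ^φ_{θ φ} = (1/2) g^{φφ} (∂_θ g_{φφ} + ∂_φ g_{φθ} - ∂_φ g_{θφ}) = (1/2)(1/sin(θ)^2)((sin(2*θ)) + (0) - (0)) = 1/tan(θ)
This equals the proposed value 1/tan(θ).
True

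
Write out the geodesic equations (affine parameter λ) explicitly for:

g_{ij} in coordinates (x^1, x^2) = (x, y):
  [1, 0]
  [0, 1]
Geodesic equation: d^2x^k/dλ^2 + Γ^k_{ij} (dx^i/dλ)(dx^j/dλ) = 0.
All Christoffel symbols vanish, so the geodesics are straight lines:
d^2x/dλ^2 = 0
d^2y/dλ^2 = 0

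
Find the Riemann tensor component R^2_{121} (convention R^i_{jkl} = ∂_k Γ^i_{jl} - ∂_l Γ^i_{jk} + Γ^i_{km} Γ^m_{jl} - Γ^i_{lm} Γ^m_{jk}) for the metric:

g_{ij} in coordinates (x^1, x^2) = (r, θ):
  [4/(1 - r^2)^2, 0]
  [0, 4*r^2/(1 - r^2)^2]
Non-zero Christoffel symbols (Γ^k_{ij} = Γ^k_{ji}):
Γ^r_{r r} = 2*r/(1 - r^2)
Γ^r_{θ θ} = (r^3 + r)/(r^2 - 1)
Γ^θ_{r θ} = (-r^2 - 1)/(r^3 - r)
R^θ_{r θ r} = ∂_θ Γ^θ_{r r} - ∂_r Γ^θ_{r θ} + Γ^θ_{θ m} Γ^m_{r r} - Γ^θ_{r m} Γ^m_{r θ}
  = (0) - ((r^4 + 4*r^2 - 1)/(r^3 - r)^2) + (2*(r^2 + 1)/(r^2 - 1)^2) - ((r^2 + 1)^2/(r^3 - r)^2) = -4/(r^2 - 1)^2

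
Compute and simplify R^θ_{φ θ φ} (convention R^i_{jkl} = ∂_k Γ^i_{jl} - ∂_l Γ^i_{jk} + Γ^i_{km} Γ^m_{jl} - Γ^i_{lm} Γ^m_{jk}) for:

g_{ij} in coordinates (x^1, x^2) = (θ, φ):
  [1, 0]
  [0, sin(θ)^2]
Non-zero Christoffel symbols (Γ^k_{ij} = Γ^k_{ji}):
Γ^θ_{φ φ} = -sin(2*θ)/2
Γ^φ_{θ φ} = 1/tan(θ)
R^θ_{φ θ φ} = ∂_θ Γ^θ_{φ φ} - ∂_φ Γ^θ_{φ θ} + Γ^θ_{θ m} Γ^m_{φ φ} - Γ^θ_{φ m} Γ^m_{φ θ}
  = (-cos(2*θ)) - (0) + (0) - (-cos(θ)^2) = sin(θ)^2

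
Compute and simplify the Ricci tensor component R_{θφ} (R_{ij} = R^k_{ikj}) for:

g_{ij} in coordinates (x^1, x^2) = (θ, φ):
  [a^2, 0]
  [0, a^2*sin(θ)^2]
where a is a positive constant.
Non-zero Christoffel symbols (Γ^k_{ij} = Γ^k_{ji}):
Γ^θ_{φ φ} = -sin(2*θ)/2
Γ^φ_{θ φ} = 1/tan(θ)
R^θ_{θ θ φ} = 0 (a repeated index in an antisymmetric pair)
R^φ_{θ φ φ} = 0 (a repeated index in an antisymmetric pair)
R_{θφ} = R^θ_{θ θ φ} + R^φ_{θ φ φ} = (0) + (0) = 0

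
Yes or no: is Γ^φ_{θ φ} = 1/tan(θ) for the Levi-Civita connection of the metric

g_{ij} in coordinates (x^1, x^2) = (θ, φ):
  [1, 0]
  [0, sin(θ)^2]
Γ^φ_{θ φ} = (1/2) g^{φφ} (∂_θ g_{φφ} + ∂_φ g_{φθ} - ∂_φ g_{θφ}) = (1/2)(1/sin(θ)^2)((sin(2*θ)) + (0) - (0)) = 1/tan(θ)
This equals the proposed value 1/tan(θ).
Yes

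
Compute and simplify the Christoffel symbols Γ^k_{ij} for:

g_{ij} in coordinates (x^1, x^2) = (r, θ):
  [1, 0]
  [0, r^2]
Using Γ^k_{ij} = (1/2) g^{km} (∂_i g_{mj} + ∂_j g_{mi} - ∂_m g_{ij}); the metric is diagonal, so only the m = k term contributes.
Non-zero symbols (using the symmetry Γ^k_{ij} = Γ^k_{ji}):
Γ^r_{θ θ} = (1/2) g^{rr} (∂_θ g_{rθ} + ∂_θ g_{rθ} - ∂_r g_{θθ}) = (1/2)(1)((0) + (0) - (2*r)) = -r
Γ^θ_{r θ} = (1/2) g^{θθ} (∂_r g_{θθ} + ∂_θ g_{θr} - ∂_θ g_{rθ}) = (1/2)(1/r^2)((2*r) + (0) - (0)) = 1/r
All other Christoffel symbols are zero.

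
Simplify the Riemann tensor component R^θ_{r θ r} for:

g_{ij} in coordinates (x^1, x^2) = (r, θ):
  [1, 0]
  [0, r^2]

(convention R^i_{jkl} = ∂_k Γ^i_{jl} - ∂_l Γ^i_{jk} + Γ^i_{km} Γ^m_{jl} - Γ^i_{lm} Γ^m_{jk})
Non-zero Christoffel symbols (Γ^k_{ij} = Γ^k_{ji}):
Γ^r_{θ θ} = -r
Γ^θ_{r θ} = 1/r
R^θ_{r θ r} = ∂_θ Γ^θ_{r r} - ∂_r Γ^θ_{r θ} + Γ^θ_{θ m} Γ^m_{r r} - Γ^θ_{r m} Γ^m_{r θ}
  = (0) - (-1/r^2) + (0) - (1/r^2) = 0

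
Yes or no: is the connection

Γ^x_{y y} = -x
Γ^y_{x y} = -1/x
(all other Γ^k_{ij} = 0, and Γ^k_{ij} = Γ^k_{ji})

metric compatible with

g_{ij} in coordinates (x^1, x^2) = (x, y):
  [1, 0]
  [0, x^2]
Using ∇_k g_{ij} = ∂_k g_{ij} - Γ^m_{ki} g_{mj} - Γ^m_{kj} g_{im}:
∇_y g_{xy} = (0) - (-x) - (-x) = 2*x ≠ 0
So the connection is not metric compatible (it is not the Levi-Civita connection).
No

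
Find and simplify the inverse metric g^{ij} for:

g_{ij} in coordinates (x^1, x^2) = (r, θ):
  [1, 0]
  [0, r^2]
The metric is diagonal, so g^{ij} is diagonal with entries 1/g_{ii}: diag(1, 1/(r^2)).
g^{ij}:
  [1, 0]
  [0, 1/r^2]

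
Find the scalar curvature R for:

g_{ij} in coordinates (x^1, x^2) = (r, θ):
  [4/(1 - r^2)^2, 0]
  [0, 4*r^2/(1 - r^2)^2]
Non-zero Christoffel symbols (Γ^k_{ij} = Γ^k_{ji}):
Γ^r_{r r} = 2*r/(1 - r^2)
Γ^r_{θ θ} = (r^3 + r)/(r^2 - 1)
Γ^θ_{r θ} = (-r^2 - 1)/(r^3 - r)
Ricci tensor (R_{ij} = R^k_{ikj}): R_{rr} = -4/(r^2 - 1)^2, R_{rθ} = 0, R_{θθ} = -4*r^2/(r^2 - 1)^2
Inverse metric: g^{rr} = (1 - r^2)^2/4, g^{θθ} = (1 - r^2)^2/(4*r^2)
R = g^{ij} R_{ij} = ((1 - r^2)^2/4)(-4/(r^2 - 1)^2) + ((1 - r^2)^2/(4*r^2))(-4*r^2/(r^2 - 1)^2) = -2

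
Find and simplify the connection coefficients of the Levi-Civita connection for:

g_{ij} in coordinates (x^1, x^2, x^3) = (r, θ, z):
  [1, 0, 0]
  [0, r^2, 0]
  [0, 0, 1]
Using Γ^k_{ij} = (1/2) g^{km} (∂_i g_{mj} + ∂_j g_{mi} - ∂_m g_{ij}); the metric is diagonal, so only the m = k term contributes.
Non-zero symbols (using the symmetry Γ^k_{ij} = Γ^k_{ji}):
Γ^r_{θ θ} = (1/2) g^{rr} (∂_θ g_{rθ} + ∂_θ g_{rθ} - ∂_r g_{θθ}) = (1/2)(1)((0) + (0) - (2*r)) = -r
Γ^θ_{r θ} = (1/2) g^{θθ} (∂_r g_{θθ} + ∂_θ g_{θr} - ∂_θ g_{rθ}) = (1/2)(1/r^2)((2*r) + (0) - (0)) = 1/r
All other Christoffel symbols are zero.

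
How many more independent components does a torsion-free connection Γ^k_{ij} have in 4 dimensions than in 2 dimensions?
Independent components in n dimensions: n × n(n+1)/2 = n^2(n+1)/2.
4D: 4 × 10 = 40
2D: 2 × 3 = 6
Difference = 40 - 6 = 34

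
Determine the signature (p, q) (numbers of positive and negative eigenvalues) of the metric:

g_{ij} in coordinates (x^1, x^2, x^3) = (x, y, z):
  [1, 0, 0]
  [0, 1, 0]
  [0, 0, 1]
The metric is diagonal, so its eigenvalues are the diagonal entries: 1, 1, 1 (at a generic point, where coordinate-dependent entries are positive).
3 positive, 0 negative.
(3, 0) - Riemannian (positive definite)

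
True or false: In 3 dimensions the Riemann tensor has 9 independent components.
n^2(n^2-1)/12 = 9·8/12 = 6 independent components for n = 3.
False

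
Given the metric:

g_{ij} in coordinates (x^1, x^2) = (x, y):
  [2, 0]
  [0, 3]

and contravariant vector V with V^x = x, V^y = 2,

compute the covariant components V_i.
V_i = g_{ij} V^j:
V_x = (2)(x) + (0)(2) = 2*x
V_y = (0)(x) + (3)(2) = 6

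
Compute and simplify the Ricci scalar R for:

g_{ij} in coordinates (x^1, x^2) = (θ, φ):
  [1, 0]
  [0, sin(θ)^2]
Non-zero Christoffel symbols (Γ^k_{ij} = Γ^k_{ji}):
Γ^θ_{φ φ} = -sin(2*θ)/2
Γ^φ_{θ φ} = 1/tan(θ)
Ricci tensor (R_{ij} = R^k_{ikj}): R_{θθ} = 1, R_{θφ} = 0, R_{φφ} = sin(θ)^2
Inverse metric: g^{θθ} = 1, g^{φφ} = 1/sin(θ)^2
R = g^{ij} R_{ij} = (1)(1) + (1/sin(θ)^2)(sin(θ)^2) = 2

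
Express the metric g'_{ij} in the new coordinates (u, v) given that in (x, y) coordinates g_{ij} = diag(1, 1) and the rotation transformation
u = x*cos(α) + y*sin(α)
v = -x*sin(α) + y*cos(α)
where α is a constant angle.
Invert the transformation: x = u*cos(α) - v*sin(α), y = u*sin(α) + v*cos(α)
g'_{ij} = (∂x^k/∂x'^i)(∂x^l/∂x'^j) g_{kl}; with g_{kl} = δ_{kl} this is Σ_k (∂x^k/∂x'^i)(∂x^k/∂x'^j).
Jacobian: ∂x/∂u = cos(α), ∂x/∂v = -sin(α), ∂y/∂u = sin(α), ∂y/∂v = cos(α)
g'_{uu} = (cos(α))(cos(α)) + (sin(α))(sin(α)) = 1
g'_{uv} = (cos(α))(-sin(α)) + (sin(α))(cos(α)) = 0
g'_{vv} = (-sin(α))(-sin(α)) + (cos(α))(cos(α)) = 1
g'_{ij} = diag(1, 1)
The Euclidean metric is invariant under rotations.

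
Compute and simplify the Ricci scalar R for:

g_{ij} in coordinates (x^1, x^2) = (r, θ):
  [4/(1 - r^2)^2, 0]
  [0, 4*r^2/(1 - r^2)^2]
Non-zero Christoffel symbols (Γ^k_{ij} = Γ^k_{ji}):
Γ^r_{r r} = 2*r/(1 - r^2)
Γ^r_{θ θ} = (r^3 + r)/(r^2 - 1)
Γ^θ_{r θ} = (-r^2 - 1)/(r^3 - r)
Ricci tensor (R_{ij} = R^k_{ikj}): R_{rr} = -4/(r^2 - 1)^2, R_{rθ} = 0, R_{θθ} = -4*r^2/(r^2 - 1)^2
Inverse metric: g^{rr} = (1 - r^2)^2/4, g^{θθ} = (1 - r^2)^2/(4*r^2)
R = g^{ij} R_{ij} = ((1 - r^2)^2/4)(-4/(r^2 - 1)^2) + ((1 - r^2)^2/(4*r^2))(-4*r^2/(r^2 - 1)^2) = -2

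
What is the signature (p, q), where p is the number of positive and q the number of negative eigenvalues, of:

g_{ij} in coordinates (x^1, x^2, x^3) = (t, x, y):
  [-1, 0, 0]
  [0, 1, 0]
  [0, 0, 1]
The metric is diagonal, so its eigenvalues are the diagonal entries: -1, 1, 1 (at a generic point, where coordinate-dependent entries are positive).
2 positive, 1 negative.
(2, 1) - Lorentzian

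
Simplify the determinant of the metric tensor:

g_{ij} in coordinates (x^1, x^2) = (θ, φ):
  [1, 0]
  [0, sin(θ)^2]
For a 2×2 metric: det(g) = g_{11}·g_{22} - g_{12}·g_{21}
= (1)·(sin(θ)^2) - (0)·(0)
= sin(θ)^2 - 0
det(g) = sin(θ)^2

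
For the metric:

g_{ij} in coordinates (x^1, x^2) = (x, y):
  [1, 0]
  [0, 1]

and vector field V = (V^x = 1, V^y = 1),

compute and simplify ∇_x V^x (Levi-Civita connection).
All Christoffel symbols are zero.
∇_x V^x = ∂_x V^x + Γ^x_{x j} V^j
  = (0) + (0)(1) + (0)(1)
  = 0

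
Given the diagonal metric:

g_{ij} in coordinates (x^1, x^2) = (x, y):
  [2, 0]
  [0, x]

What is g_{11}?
With x^1 = x, x^2 = y, g_{11} = g_{xx} is the row-1, column-1 entry of the matrix.
g_{11} = 2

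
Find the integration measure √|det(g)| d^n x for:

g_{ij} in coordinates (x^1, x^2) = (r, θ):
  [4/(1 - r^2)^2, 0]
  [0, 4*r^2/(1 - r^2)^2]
det(g) = 16*r^2/(1 - r^2)^4
√|det(g)| = 4*r/(r^2 - 1)^2
Volume element: dV = 4*r/(r^2 - 1)^2 dr dθ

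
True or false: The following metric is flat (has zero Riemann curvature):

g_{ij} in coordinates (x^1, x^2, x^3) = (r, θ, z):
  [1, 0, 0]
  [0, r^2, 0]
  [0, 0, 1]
Non-zero Christoffel symbols:
Γ^r_{θ θ} = -r
Γ^θ_{r θ} = 1/r
Ricci tensor: R_{rr} = 0, R_{rθ} = 0, R_{rz} = 0, R_{θθ} = 0, R_{θz} = 0, R_{zz} = 0
All R_{ij} vanish; in 3 dimensions the Riemann tensor is fully determined by the Ricci tensor, so R^i_{jkl} = 0: the metric is flat (curvilinear coordinates on flat space).
True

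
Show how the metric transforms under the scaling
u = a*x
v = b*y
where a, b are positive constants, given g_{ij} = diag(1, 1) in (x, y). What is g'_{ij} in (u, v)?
Invert the transformation: x = u/a, y = v/b
g'_{ij} = (∂x^k/∂x'^i)(∂x^l/∂x'^j) g_{kl}; with g_{kl} = δ_{kl} this is Σ_k (∂x^k/∂x'^i)(∂x^k/∂x'^j).
Jacobian: ∂x/∂u = 1/a, ∂x/∂v = 0, ∂y/∂u = 0, ∂y/∂v = 1/b
g'_{uu} = (1/a)(1/a) + (0)(0) = 1/a^2
g'_{uv} = (1/a)(0) + (0)(1/b) = 0
g'_{vv} = (0)(0) + (1/b)(1/b) = 1/b^2
g'_{ij} = diag(1/a^2, 1/b^2)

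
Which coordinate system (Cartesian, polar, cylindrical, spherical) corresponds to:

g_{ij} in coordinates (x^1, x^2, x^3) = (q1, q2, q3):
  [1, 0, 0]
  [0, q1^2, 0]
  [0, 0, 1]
The line element ds^2 = dq1^2 + q1^2 dq2^2 + dq3^2 is dr^2 + r^2 dθ^2 + dz^2 with q1 = r, q2 = θ, q3 = z.
cylindrical coordinates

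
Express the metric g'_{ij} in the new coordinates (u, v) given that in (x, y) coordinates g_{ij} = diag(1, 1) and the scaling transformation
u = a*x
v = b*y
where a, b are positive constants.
Invert the transformation: x = u/a, y = v/b
g'_{ij} = (∂x^k/∂x'^i)(∂x^l/∂x'^j) g_{kl}; with g_{kl} = δ_{kl} this is Σ_k (∂x^k/∂x'^i)(∂x^k/∂x'^j).
Jacobian: ∂x/∂u = 1/a, ∂x/∂v = 0, ∂y/∂u = 0, ∂y/∂v = 1/b
g'_{uu} = (1/a)(1/a) + (0)(0) = 1/a^2
g'_{uv} = (1/a)(0) + (0)(1/b) = 0
g'_{vv} = (0)(0) + (1/b)(1/b) = 1/b^2
g'_{ij} = diag(1/a^2, 1/b^2)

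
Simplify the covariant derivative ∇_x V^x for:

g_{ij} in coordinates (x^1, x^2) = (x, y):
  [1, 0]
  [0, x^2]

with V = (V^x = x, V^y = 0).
Non-zero Christoffel symbols:
Γ^x_{y y} = -x
Γ^y_{x y} = 1/x
∇_x V^x = ∂_x V^x + Γ^x_{x j} V^j
  = (1) + (0)(x) + (0)(0)
  = 1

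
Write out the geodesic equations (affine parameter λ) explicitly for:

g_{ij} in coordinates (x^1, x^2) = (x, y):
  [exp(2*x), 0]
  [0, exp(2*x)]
Geodesic equation: d^2x^k/dλ^2 + Γ^k_{ij} (dx^i/dλ)(dx^j/dλ) = 0.
Non-zero Christoffel symbols:
Γ^x_{x x} = 1
Γ^x_{y y} = -1
Γ^y_{x y} = 1
Substituting (the symmetric pair Γ^k_{ij}, Γ^k_{ji} combines into a factor 2):
d^2x/dλ^2 + (dx/dλ)^2 - (dy/dλ)^2 = 0
d^2y/dλ^2 + 2 (dx/dλ)(dy/dλ) = 0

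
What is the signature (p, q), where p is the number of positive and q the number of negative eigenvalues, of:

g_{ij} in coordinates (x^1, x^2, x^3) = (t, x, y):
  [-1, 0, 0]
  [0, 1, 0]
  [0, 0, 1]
The metric is diagonal, so its eigenvalues are the diagonal entries: -1, 1, 1 (at a generic point, where coordinate-dependent entries are positive).
2 positive, 1 negative.
(2, 1) - Lorentzian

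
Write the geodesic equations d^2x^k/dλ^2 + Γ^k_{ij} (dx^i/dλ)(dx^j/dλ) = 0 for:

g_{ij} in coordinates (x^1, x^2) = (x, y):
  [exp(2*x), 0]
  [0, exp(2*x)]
Geodesic equation: d^2x^k/dλ^2 + Γ^k_{ij} (dx^i/dλ)(dx^j/dλ) = 0.
Non-zero Christoffel symbols:
Γ^x_{x x} = 1
Γ^x_{y y} = -1
Γ^y_{x y} = 1
Substituting (the symmetric pair Γ^k_{ij}, Γ^k_{ji} combines into a factor 2):
d^2x/dλ^2 + (dx/dλ)^2 - (dy/dλ)^2 = 0
d^2y/dλ^2 + 2 (dx/dλ)(dy/dλ) = 0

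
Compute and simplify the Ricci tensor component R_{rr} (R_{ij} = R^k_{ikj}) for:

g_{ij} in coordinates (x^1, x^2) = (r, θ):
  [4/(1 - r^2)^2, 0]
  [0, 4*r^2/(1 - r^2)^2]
Non-zero Christoffel symbols (Γ^k_{ij} = Γ^k_{ji}):
Γ^r_{r r} = 2*r/(1 - r^2)
Γ^r_{θ θ} = (r^3 + r)/(r^2 - 1)
Γ^θ_{r θ} = (-r^2 - 1)/(r^3 - r)
R^r_{r r r} = 0 (a repeated index in an antisymmetric pair)
R^θ_{r θ r} = ∂_θ Γ^θ_{r r} - ∂_r Γ^θ_{r θ} + Γ^θ_{θ m} Γ^m_{r r} - Γ^θ_{r m} Γ^m_{r θ}
  = (0) - ((r^4 + 4*r^2 - 1)/(r^3 - r)^2) + (2*(r^2 + 1)/(r^2 - 1)^2) - ((r^2 + 1)^2/(r^3 - r)^2) = -4/(r^2 - 1)^2
R_{rr} = R^r_{r r r} + R^θ_{r θ r} = (0) + (-4/(r^2 - 1)^2) = -4/(r^2 - 1)^2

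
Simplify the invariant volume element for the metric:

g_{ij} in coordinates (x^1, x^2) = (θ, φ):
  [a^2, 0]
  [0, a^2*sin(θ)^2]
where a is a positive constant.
det(g) = a^4*sin(θ)^2
√|det(g)| = a^2*sin(θ) (taking 0 < θ < π so that |sin(θ)| = sin(θ))
Volume element: dV = a^2*sin(θ) dθ dφ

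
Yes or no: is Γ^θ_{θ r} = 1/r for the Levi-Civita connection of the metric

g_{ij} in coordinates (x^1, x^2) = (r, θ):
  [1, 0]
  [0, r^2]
Γ^θ_{θ r} = (1/2) g^{θθ} (∂_θ g_{θr} + ∂_r g_{θθ} - ∂_θ g_{θr}) = (1/2)(1/r^2)((0) + (2*r) - (0)) = 1/r
This equals the proposed value 1/r.
Yes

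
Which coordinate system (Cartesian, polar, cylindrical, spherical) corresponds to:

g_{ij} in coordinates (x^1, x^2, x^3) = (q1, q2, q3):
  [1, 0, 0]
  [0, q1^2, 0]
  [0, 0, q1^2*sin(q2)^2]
The line element ds^2 = dq1^2 + q1^2 dq2^2 + q1^2 sin(q2)^2 dq3^2 is dr^2 + r^2 dθ^2 + r^2 sin(θ)^2 dφ^2 with q1 = r, q2 = θ, q3 = φ.
spherical coordinates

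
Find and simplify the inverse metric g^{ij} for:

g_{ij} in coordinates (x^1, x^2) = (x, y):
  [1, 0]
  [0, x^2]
The metric is diagonal, so g^{ij} is diagonal with entries 1/g_{ii}: diag(1, 1/(x^2)).
g^{ij}:
  [1, 0]
  [0, 1/x^2]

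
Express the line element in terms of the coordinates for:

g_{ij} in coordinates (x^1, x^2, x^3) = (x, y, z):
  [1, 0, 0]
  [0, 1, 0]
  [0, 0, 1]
ds^2 = g_{ij} dx^i dx^j; only the non-zero components contribute.
ds^2 = dx^2 + dy^2 + dz^2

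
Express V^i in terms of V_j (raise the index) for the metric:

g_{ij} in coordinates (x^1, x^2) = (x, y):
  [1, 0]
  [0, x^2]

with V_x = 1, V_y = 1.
Inverse metric (diagonal): g^{xx} = 1, g^{yy} = 1/x^2
V^i = g^{ij} V_j:
V^x = (1)(1) + (0)(1) = 1
V^y = (0)(1) + (1/x^2)(1) = 1/x^2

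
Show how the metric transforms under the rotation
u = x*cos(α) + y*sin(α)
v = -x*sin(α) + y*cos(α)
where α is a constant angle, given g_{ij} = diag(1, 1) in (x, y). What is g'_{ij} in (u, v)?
Invert the transformation: x = u*cos(α) - v*sin(α), y = u*sin(α) + v*cos(α)
g'_{ij} = (∂x^k/∂x'^i)(∂x^l/∂x'^j) g_{kl}; with g_{kl} = δ_{kl} this is Σ_k (∂x^k/∂x'^i)(∂x^k/∂x'^j).
Jacobian: ∂x/∂u = cos(α), ∂x/∂v = -sin(α), ∂y/∂u = sin(α), ∂y/∂v = cos(α)
g'_{uu} = (cos(α))(cos(α)) + (sin(α))(sin(α)) = 1
g'_{uv} = (cos(α))(-sin(α)) + (sin(α))(cos(α)) = 0
g'_{vv} = (-sin(α))(-sin(α)) + (cos(α))(cos(α)) = 1
g'_{ij} = diag(1, 1)
The Euclidean metric is invariant under rotations.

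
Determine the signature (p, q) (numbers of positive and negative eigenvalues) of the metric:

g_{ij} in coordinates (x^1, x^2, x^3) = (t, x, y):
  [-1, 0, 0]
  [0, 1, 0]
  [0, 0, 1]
The metric is diagonal, so its eigenvalues are the diagonal entries: -1, 1, 1 (at a generic point, where coordinate-dependent entries are positive).
2 positive, 1 negative.
(2, 1) - Lorentzian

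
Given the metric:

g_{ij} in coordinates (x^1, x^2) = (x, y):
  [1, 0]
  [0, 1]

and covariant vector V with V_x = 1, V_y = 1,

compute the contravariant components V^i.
Inverse metric (diagonal): g^{xx} = 1, g^{yy} = 1
V^i = g^{ij} V_j:
V^x = (1)(1) + (0)(1) = 1
V^y = (0)(1) + (1)(1) = 1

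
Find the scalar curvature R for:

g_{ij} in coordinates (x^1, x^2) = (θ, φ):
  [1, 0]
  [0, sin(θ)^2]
Non-zero Christoffel symbols (Γ^k_{ij} = Γ^k_{ji}):
Γ^θ_{φ φ} = -sin(2*θ)/2
Γ^φ_{θ φ} = 1/tan(θ)
Ricci tensor (R_{ij} = R^k_{ikj}): R_{θθ} = 1, R_{θφ} = 0, R_{φφ} = sin(θ)^2
Inverse metric: g^{θθ} = 1, g^{φφ} = 1/sin(θ)^2
R = g^{ij} R_{ij} = (1)(1) + (1/sin(θ)^2)(sin(θ)^2) = 2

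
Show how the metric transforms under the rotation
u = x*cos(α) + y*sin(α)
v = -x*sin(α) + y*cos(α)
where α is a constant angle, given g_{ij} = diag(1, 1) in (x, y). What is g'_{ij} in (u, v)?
Invert the transformation: x = u*cos(α) - v*sin(α), y = u*sin(α) + v*cos(α)
g'_{ij} = (∂x^k/∂x'^i)(∂x^l/∂x'^j) g_{kl}; with g_{kl} = δ_{kl} this is Σ_k (∂x^k/∂x'^i)(∂x^k/∂x'^j).
Jacobian: ∂x/∂u = cos(α), ∂x/∂v = -sin(α), ∂y/∂u = sin(α), ∂y/∂v = cos(α)
g'_{uu} = (cos(α))(cos(α)) + (sin(α))(sin(α)) = 1
g'_{uv} = (cos(α))(-sin(α)) + (sin(α))(cos(α)) = 0
g'_{vv} = (-sin(α))(-sin(α)) + (cos(α))(cos(α)) = 1
g'_{ij} = diag(1, 1)
The Euclidean metric is invariant under rotations.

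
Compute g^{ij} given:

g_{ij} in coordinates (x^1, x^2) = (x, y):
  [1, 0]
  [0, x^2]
The metric is diagonal, so g^{ij} is diagonal with entries 1/g_{ii}: diag(1, 1/(x^2)).
g^{ij}:
  [1, 0]
  [0, 1/x^2]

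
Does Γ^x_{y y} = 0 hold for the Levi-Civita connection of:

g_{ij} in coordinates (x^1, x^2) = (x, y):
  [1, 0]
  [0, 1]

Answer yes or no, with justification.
Γ^x_{y y} = (1/2) g^{xx} (∂_y g_{xy} + ∂_y g_{xy} - ∂_x g_{yy}) = (1/2)(1)((0) + (0) - (0)) = 0
This equals the proposed value 0.
Yes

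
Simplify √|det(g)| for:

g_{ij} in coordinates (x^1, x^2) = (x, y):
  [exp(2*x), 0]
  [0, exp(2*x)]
det(g) = exp(4*x)
√|det(g)| = exp(2*x)
Volume element: dV = exp(2*x) dx dy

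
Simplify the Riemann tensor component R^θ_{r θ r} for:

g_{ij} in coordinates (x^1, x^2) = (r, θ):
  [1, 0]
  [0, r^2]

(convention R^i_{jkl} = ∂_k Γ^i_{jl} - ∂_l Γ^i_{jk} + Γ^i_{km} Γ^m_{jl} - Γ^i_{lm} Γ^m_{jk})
Non-zero Christoffel symbols (Γ^k_{ij} = Γ^k_{ji}):
Γ^r_{θ θ} = -r
Γ^θ_{r θ} = 1/r
R^θ_{r θ r} = ∂_θ Γ^θ_{r r} - ∂_r Γ^θ_{r θ} + Γ^θ_{θ m} Γ^m_{r r} - Γ^θ_{r m} Γ^m_{r θ}
  = (0) - (-1/r^2) + (0) - (1/r^2) = 0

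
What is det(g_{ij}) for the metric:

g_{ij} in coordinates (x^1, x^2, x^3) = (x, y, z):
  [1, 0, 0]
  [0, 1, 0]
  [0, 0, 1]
Diagonal metric: det(g) = g_{11}·g_{22}·g_{33}
= (1)·(1)·(1)
det(g) = 1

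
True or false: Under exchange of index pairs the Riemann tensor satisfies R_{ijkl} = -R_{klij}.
The pair-exchange symmetry has a plus sign: R_{ijkl} = +R_{klij}.
False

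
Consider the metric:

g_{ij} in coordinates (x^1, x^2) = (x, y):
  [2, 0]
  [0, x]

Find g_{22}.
With x^1 = x, x^2 = y, g_{22} = g_{yy} is the row-2, column-2 entry of the matrix.
g_{22} = x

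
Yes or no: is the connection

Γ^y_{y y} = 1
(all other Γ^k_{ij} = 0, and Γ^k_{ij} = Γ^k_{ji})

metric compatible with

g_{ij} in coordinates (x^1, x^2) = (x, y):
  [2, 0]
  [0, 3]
Using ∇_k g_{ij} = ∂_k g_{ij} - Γ^m_{ki} g_{mj} - Γ^m_{kj} g_{im}:
∇_y g_{yy} = (0) - (3) - (3) = -6 ≠ 0
So the connection is not metric compatible (it is not the Levi-Civita connection).
No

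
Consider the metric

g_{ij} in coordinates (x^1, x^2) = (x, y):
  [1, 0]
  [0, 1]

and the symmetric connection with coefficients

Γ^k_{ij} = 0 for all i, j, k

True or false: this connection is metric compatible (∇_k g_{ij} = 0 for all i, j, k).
Using ∇_k g_{ij} = ∂_k g_{ij} - Γ^m_{ki} g_{mj} - Γ^m_{kj} g_{im}:
e.g. ∇_x g_{yy} = (0) - (0) - (0) = 0
Every component ∇_k g_{ij} vanishes: the connection is metric compatible.
True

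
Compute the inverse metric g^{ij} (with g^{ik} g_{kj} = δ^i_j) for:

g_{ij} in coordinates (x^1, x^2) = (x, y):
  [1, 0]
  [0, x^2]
The metric is diagonal, so g^{ij} is diagonal with entries 1/g_{ii}: diag(1, 1/(x^2)).
g^{ij}:
  [1, 0]
  [0, 1/x^2]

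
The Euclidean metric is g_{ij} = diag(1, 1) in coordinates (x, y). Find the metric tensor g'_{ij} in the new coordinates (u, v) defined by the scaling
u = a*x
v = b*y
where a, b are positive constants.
Invert the transformation: x = u/a, y = v/b
g'_{ij} = (∂x^k/∂x'^i)(∂x^l/∂x'^j) g_{kl}; with g_{kl} = δ_{kl} this is Σ_k (∂x^k/∂x'^i)(∂x^k/∂x'^j).
Jacobian: ∂x/∂u = 1/a, ∂x/∂v = 0, ∂y/∂u = 0, ∂y/∂v = 1/b
g'_{uu} = (1/a)(1/a) + (0)(0) = 1/a^2
g'_{uv} = (1/a)(0) + (0)(1/b) = 0
g'_{vv} = (0)(0) + (1/b)(1/b) = 1/b^2
g'_{ij} = diag(1/a^2, 1/b^2)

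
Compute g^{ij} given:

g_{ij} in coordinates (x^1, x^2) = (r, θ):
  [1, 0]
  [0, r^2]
The metric is diagonal, so g^{ij} is diagonal with entries 1/g_{ii}: diag(1, 1/(r^2)).
g^{ij}:
  [1, 0]
  [0, 1/r^2]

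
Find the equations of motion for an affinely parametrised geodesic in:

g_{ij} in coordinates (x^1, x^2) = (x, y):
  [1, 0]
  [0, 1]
Geodesic equation: d^2x^k/dλ^2 + Γ^k_{ij} (dx^i/dλ)(dx^j/dλ) = 0.
All Christoffel symbols vanish, so the geodesics are straight lines:
d^2x/dλ^2 = 0
d^2y/dλ^2 = 0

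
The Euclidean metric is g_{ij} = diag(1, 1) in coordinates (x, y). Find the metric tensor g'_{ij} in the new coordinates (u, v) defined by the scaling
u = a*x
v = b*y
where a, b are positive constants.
Invert the transformation: x = u/a, y = v/b
g'_{ij} = (∂x^k/∂x'^i)(∂x^l/∂x'^j) g_{kl}; with g_{kl} = δ_{kl} this is Σ_k (∂x^k/∂x'^i)(∂x^k/∂x'^j).
Jacobian: ∂x/∂u = 1/a, ∂x/∂v = 0, ∂y/∂u = 0, ∂y/∂v = 1/b
g'_{uu} = (1/a)(1/a) + (0)(0) = 1/a^2
g'_{uv} = (1/a)(0) + (0)(1/b) = 0
g'_{vv} = (0)(0) + (1/b)(1/b) = 1/b^2
g'_{ij} = diag(1/a^2, 1/b^2)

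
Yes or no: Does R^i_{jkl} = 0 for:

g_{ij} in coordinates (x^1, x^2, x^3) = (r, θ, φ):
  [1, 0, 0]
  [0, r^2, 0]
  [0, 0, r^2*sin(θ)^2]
Non-zero Christoffel symbols:
Γ^r_{θ θ} = -r
Γ^r_{φ φ} = -r*sin(θ)^2
Γ^θ_{r θ} = 1/r
Γ^θ_{φ φ} = -sin(2*θ)/2
Γ^φ_{r φ} = 1/r
Γ^φ_{θ φ} = 1/tan(θ)
Ricci tensor: R_{rr} = 0, R_{rθ} = 0, R_{rφ} = 0, R_{θθ} = 0, R_{θφ} = 0, R_{φφ} = 0
All R_{ij} vanish; in 3 dimensions the Riemann tensor is fully determined by the Ricci tensor, so R^i_{jkl} = 0: the metric is flat (curvilinear coordinates on flat space).
Yes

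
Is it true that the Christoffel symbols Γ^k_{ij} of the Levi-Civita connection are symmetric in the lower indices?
The Levi-Civita connection is torsion-free, which is exactly Γ^k_{ij} = Γ^k_{ji}.
Yes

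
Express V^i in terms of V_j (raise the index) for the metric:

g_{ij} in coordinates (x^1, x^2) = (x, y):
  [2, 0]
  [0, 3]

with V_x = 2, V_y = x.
Inverse metric (diagonal): g^{xx} = 1/2, g^{yy} = 1/3
V^i = g^{ij} V_j:
V^x = (1/2)(2) + (0)(x) = 1
V^y = (0)(2) + (1/3)(x) = x/3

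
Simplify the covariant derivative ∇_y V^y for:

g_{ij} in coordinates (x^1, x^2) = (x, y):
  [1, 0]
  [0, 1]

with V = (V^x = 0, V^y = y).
All Christoffel symbols are zero.
∇_y V^y = ∂_y V^y + Γ^y_{y j} V^j
  = (1) + (0)(0) + (0)(y)
  = 1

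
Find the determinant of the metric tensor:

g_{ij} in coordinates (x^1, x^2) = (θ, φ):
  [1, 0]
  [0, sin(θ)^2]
For a 2×2 metric: det(g) = g_{11}·g_{22} - g_{12}·g_{21}
= (1)·(sin(θ)^2) - (0)·(0)
= sin(θ)^2 - 0
det(g) = sin(θ)^2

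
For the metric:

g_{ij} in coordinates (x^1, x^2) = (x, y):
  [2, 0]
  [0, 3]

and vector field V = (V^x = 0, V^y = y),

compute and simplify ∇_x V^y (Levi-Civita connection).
All Christoffel symbols are zero.
∇_x V^y = ∂_x V^y + Γ^y_{x j} V^j
  = (0) + (0)(0) + (0)(y)
  = 0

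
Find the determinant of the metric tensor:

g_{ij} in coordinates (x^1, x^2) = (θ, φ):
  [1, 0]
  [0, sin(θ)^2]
For a 2×2 metric: det(g) = g_{11}·g_{22} - g_{12}·g_{21}
= (1)·(sin(θ)^2) - (0)·(0)
= sin(θ)^2 - 0
det(g) = sin(θ)^2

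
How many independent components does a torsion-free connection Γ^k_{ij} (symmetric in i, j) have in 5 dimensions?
Γ^k_{ij} has n choices for the upper index and n(n+1)/2 independent symmetric lower index pairs.
Total = 5 × 5×6/2 = 5 × 15 = 75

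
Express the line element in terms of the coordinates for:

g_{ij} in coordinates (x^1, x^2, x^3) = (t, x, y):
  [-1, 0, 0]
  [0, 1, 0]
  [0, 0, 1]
ds^2 = g_{ij} dx^i dx^j; only the non-zero components contribute.
ds^2 = -dt^2 + dx^2 + dy^2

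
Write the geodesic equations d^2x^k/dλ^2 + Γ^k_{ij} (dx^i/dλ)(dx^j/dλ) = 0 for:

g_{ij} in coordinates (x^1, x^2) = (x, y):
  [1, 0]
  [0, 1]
Geodesic equation: d^2x^k/dλ^2 + Γ^k_{ij} (dx^i/dλ)(dx^j/dλ) = 0.
All Christoffel symbols vanish, so the geodesics are straight lines:
d^2x/dλ^2 = 0
d^2y/dλ^2 = 0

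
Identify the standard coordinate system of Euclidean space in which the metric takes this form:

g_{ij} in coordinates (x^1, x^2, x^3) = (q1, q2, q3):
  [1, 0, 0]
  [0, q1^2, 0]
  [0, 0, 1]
The line element ds^2 = dq1^2 + q1^2 dq2^2 + dq3^2 is dr^2 + r^2 dθ^2 + dz^2 with q1 = r, q2 = θ, q3 = z.
cylindrical coordinates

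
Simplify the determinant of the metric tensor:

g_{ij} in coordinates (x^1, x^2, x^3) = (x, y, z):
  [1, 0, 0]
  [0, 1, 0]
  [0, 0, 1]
Diagonal metric: det(g) = g_{11}·g_{22}·g_{33}
= (1)·(1)·(1)
det(g) = 1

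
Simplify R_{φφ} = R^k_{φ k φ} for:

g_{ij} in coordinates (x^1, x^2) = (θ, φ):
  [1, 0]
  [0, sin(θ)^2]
Non-zero Christoffel symbols (Γ^k_{ij} = Γ^k_{ji}):
Γ^θ_{φ φ} = -sin(2*θ)/2
Γ^φ_{θ φ} = 1/tan(θ)
R^θ_{φ θ φ} = ∂_θ Γ^θ_{φ φ} - ∂_φ Γ^θ_{φ θ} + Γ^θ_{θ m} Γ^m_{φ φ} - Γ^θ_{φ m} Γ^m_{φ θ}
  = (-cos(2*θ)) - (0) + (0) - (-cos(θ)^2) = sin(θ)^2
R^φ_{φ φ φ} = 0 (a repeated index in an antisymmetric pair)
R_{φφ} = R^θ_{φ θ φ} + R^φ_{φ φ φ} = (sin(θ)^2) + (0) = sin(θ)^2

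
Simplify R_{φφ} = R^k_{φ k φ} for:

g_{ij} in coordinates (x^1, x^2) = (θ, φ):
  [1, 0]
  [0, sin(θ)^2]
Non-zero Christoffel symbols (Γ^k_{ij} = Γ^k_{ji}):
Γ^θ_{φ φ} = -sin(2*θ)/2
Γ^φ_{θ φ} = 1/tan(θ)
R^θ_{φ θ φ} = ∂_θ Γ^θ_{φ φ} - ∂_φ Γ^θ_{φ θ} + Γ^θ_{θ m} Γ^m_{φ φ} - Γ^θ_{φ m} Γ^m_{φ θ}
  = (-cos(2*θ)) - (0) + (0) - (-cos(θ)^2) = sin(θ)^2
R^φ_{φ φ φ} = 0 (a repeated index in an antisymmetric pair)
R_{φφ} = R^θ_{φ θ φ} + R^φ_{φ φ φ} = (sin(θ)^2) + (0) = sin(θ)^2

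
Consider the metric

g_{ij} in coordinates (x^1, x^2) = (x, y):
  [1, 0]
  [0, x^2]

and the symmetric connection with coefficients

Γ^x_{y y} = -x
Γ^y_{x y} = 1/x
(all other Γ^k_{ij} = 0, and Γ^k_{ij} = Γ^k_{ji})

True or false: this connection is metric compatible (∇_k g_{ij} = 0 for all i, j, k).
Using ∇_k g_{ij} = ∂_k g_{ij} - Γ^m_{ki} g_{mj} - Γ^m_{kj} g_{im}:
e.g. ∇_x g_{yy} = (2*x) - (x) - (x) = 0
Every component ∇_k g_{ij} vanishes: the connection is metric compatible.
True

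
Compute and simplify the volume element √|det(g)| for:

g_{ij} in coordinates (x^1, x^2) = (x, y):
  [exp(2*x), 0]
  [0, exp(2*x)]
det(g) = exp(4*x)
√|det(g)| = exp(2*x)
Volume element: dV = exp(2*x) dx dy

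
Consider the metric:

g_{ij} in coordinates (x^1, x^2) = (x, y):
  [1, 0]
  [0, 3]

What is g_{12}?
With x^1 = x, x^2 = y, g_{12} = g_{xy} is the row-1, column-2 entry of the matrix.
g_{12} = 0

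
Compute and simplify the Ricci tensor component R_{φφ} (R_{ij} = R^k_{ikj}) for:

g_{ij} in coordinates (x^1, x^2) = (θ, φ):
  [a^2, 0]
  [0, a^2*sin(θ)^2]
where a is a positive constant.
Non-zero Christoffel symbols (Γ^k_{ij} = Γ^k_{ji}):
Γ^θ_{φ φ} = -sin(2*θ)/2
Γ^φ_{θ φ} = 1/tan(θ)
R^θ_{φ θ φ} = ∂_θ Γ^θ_{φ φ} - ∂_φ Γ^θ_{φ θ} + Γ^θ_{θ m} Γ^m_{φ φ} - Γ^θ_{φ m} Γ^m_{φ θ}
  = (-cos(2*θ)) - (0) + (0) - (-cos(θ)^2) = sin(θ)^2
R^φ_{φ φ φ} = 0 (a repeated index in an antisymmetric pair)
R_{φφ} = R^θ_{φ θ φ} + R^φ_{φ φ φ} = (sin(θ)^2) + (0) = sin(θ)^2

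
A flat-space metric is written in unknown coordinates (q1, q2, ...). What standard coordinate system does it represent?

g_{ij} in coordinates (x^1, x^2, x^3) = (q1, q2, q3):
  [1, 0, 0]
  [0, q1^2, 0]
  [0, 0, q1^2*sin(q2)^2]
The line element ds^2 = dq1^2 + q1^2 dq2^2 + q1^2 sin(q2)^2 dq3^2 is dr^2 + r^2 dθ^2 + r^2 sin(θ)^2 dφ^2 with q1 = r, q2 = θ, q3 = φ.
spherical coordinates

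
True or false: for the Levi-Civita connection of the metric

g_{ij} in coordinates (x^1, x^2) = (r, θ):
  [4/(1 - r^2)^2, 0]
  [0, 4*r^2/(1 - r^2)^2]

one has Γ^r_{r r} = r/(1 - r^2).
Γ^r_{r r} = (1/2) g^{rr} (∂_r g_{rr} + ∂_r g_{rr} - ∂_r g_{rr}) = (1/2)((1 - r^2)^2/4)((16*r/(1 - r^2)^3) + (16*r/(1 - r^2)^3) - (16*r/(1 - r^2)^3)) = 2*r/(1 - r^2)
This differs from the proposed value r/(1 - r^2).
False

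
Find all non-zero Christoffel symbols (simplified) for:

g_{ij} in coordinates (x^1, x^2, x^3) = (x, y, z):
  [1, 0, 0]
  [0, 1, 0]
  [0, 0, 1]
Using Γ^k_{ij} = (1/2) g^{km} (∂_i g_{mj} + ∂_j g_{mi} - ∂_m g_{ij}); the metric is diagonal, so only the m = k term contributes.
Every metric component is constant, so all ∂_m g_{ij} = 0 and every Christoffel symbol vanishes.
All Christoffel symbols are zero.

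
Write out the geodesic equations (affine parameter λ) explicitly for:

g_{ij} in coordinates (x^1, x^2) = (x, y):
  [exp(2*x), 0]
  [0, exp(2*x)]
Geodesic equation: d^2x^k/dλ^2 + Γ^k_{ij} (dx^i/dλ)(dx^j/dλ) = 0.
Non-zero Christoffel symbols:
Γ^x_{x x} = 1
Γ^x_{y y} = -1
Γ^y_{x y} = 1
Substituting (the symmetric pair Γ^k_{ij}, Γ^k_{ji} combines into a factor 2):
d^2x/dλ^2 + (dx/dλ)^2 - (dy/dλ)^2 = 0
d^2y/dλ^2 + 2 (dx/dλ)(dy/dλ) = 0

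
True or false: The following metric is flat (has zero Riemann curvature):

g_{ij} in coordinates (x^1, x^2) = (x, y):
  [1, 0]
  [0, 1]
All metric components are constant, so every Christoffel symbol vanishes and R^i_{jkl} = 0.
True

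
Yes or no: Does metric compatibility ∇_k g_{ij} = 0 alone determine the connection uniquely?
One also needs vanishing torsion; metric compatibility plus torsion-freeness singles out the Levi-Civita connection.
No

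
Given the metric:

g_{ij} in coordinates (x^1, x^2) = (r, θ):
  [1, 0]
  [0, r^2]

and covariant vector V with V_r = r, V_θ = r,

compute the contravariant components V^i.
Inverse metric (diagonal): g^{rr} = 1, g^{θθ} = 1/r^2
V^i = g^{ij} V_j:
V^r = (1)(r) + (0)(r) = r
V^θ = (0)(r) + (1/r^2)(r) = 1/r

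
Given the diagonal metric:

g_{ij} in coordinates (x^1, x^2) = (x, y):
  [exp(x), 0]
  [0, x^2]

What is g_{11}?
With x^1 = x, x^2 = y, g_{11} = g_{xx} is the row-1, column-1 entry of the matrix.
g_{11} = exp(x)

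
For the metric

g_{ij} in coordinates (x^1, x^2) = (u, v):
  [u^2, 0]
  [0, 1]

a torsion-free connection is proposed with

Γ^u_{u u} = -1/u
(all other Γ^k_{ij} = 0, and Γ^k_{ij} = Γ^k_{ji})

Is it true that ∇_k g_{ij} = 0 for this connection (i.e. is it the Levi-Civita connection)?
Using ∇_k g_{ij} = ∂_k g_{ij} - Γ^m_{ki} g_{mj} - Γ^m_{kj} g_{im}:
∇_u g_{uu} = (2*u) - (-u) - (-u) = 4*u ≠ 0
So the connection is not metric compatible (it is not the Levi-Civita connection).
No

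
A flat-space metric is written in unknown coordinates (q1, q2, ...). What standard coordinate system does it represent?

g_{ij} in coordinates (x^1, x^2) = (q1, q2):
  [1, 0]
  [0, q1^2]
The line element ds^2 = dq1^2 + q1^2 dq2^2 is dr^2 + r^2 dθ^2 with q1 = r, q2 = θ.
polar coordinates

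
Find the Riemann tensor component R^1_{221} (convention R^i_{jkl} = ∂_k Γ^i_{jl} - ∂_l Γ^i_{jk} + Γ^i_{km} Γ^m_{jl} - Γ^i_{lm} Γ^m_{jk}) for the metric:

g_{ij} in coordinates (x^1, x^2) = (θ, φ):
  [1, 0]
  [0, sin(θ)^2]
Non-zero Christoffel symbols (Γ^k_{ij} = Γ^k_{ji}):
Γ^θ_{φ φ} = -sin(2*θ)/2
Γ^φ_{θ φ} = 1/tan(θ)
R^θ_{φ φ θ} = ∂_φ Γ^θ_{φ θ} - ∂_θ Γ^θ_{φ φ} + Γ^θ_{φ m} Γ^m_{φ θ} - Γ^θ_{θ m} Γ^m_{φ φ}
  = (0) - (-cos(2*θ)) + (-cos(θ)^2) - (0) = -sin(θ)^2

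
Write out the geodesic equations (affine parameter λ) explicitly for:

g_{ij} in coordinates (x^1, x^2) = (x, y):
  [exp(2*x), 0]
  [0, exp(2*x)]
Geodesic equation: d^2x^k/dλ^2 + Γ^k_{ij} (dx^i/dλ)(dx^j/dλ) = 0.
Non-zero Christoffel symbols:
Γ^x_{x x} = 1
Γ^x_{y y} = -1
Γ^y_{x y} = 1
Substituting (the symmetric pair Γ^k_{ij}, Γ^k_{ji} combines into a factor 2):
d^2x/dλ^2 + (dx/dλ)^2 - (dy/dλ)^2 = 0
d^2y/dλ^2 + 2 (dx/dλ)(dy/dλ) = 0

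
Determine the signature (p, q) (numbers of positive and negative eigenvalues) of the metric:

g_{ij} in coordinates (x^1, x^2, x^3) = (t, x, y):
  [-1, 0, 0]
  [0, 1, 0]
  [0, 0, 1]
The metric is diagonal, so its eigenvalues are the diagonal entries: -1, 1, 1 (at a generic point, where coordinate-dependent entries are positive).
2 positive, 1 negative.
(2, 1) - Lorentzian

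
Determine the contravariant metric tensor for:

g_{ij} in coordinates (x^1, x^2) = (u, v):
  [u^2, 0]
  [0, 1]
The metric is diagonal, so g^{ij} is diagonal with entries 1/g_{ii}: diag(1/(u^2), 1).
g^{ij}:
  [1/u^2, 0]
  [0, 1]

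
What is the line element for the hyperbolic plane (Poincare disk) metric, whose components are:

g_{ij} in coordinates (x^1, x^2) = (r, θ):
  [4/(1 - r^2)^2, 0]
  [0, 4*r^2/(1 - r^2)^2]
ds^2 = g_{ij} dx^i dx^j; only the non-zero components contribute.
ds^2 = (4/(1 - r^2)^2) dr^2 + (4*r^2/(1 - r^2)^2) dθ^2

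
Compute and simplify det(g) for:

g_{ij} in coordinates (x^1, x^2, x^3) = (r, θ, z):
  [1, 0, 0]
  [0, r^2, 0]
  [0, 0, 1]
Diagonal metric: det(g) = g_{11}·g_{22}·g_{33}
= (1)·(r^2)·(1)
det(g) = r^2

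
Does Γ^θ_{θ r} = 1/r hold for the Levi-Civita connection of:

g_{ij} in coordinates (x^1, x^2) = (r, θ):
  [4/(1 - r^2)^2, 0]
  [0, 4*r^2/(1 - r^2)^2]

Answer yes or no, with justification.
Γ^θ_{θ r} = (1/2) g^{θθ} (∂_θ g_{θr} + ∂_r g_{θθ} - ∂_θ g_{θr}) = (1/2)((1 - r^2)^2/(4*r^2))((0) + (-8*(r^3 + r)/(r^2 - 1)^3) - (0)) = (-r^2 - 1)/(r^3 - r)
This differs from the proposed value 1/r.
No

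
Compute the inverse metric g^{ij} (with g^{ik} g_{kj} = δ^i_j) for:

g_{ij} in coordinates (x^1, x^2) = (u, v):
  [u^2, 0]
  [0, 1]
The metric is diagonal, so g^{ij} is diagonal with entries 1/g_{ii}: diag(1/(u^2), 1).
g^{ij}:
  [1/u^2, 0]
  [0, 1]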